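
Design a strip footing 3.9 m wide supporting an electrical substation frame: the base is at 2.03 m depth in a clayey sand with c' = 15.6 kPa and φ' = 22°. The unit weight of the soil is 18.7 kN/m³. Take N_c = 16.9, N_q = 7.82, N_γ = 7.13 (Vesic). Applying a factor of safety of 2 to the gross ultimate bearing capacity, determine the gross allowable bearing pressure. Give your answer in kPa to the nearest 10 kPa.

q_all ≈ 410 kPa

Overburden at base level: q = 18.7 × 2.03 = 37.961 kPa.
Cohesion term c·N_c = 15.6 × 16.9 = 263.64 kPa; surcharge term q·N_q = 37.961 × 7.82 = 296.86 kPa; self-weight term 0.5·γ·B·N_γ = 0.5 × 18.7 × 3.9 × 7.13 = 260 kPa.
q_ult = 263.64 + 296.86 + 260 = 820.49 kPa.
q_all = q_ult / FS = 820.49 / 2 = 410.25 kPa.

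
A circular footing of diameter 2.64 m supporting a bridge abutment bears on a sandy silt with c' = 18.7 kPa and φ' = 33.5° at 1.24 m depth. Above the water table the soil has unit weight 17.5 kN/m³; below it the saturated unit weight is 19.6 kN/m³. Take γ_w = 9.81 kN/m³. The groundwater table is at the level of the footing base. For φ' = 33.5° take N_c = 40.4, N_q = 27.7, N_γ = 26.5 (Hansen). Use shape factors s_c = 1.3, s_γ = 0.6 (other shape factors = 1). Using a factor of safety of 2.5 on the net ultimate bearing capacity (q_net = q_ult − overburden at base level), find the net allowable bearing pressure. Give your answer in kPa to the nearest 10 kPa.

q_all(net) ≈ 710 kPa

Overburden at base level: q = 17.5 × 1.24 = 21.7 kPa.
Below the base the soil is submerged, so the ½γBN_γ term uses γ' = 19.6 − 9.81 = 9.79 kN/m³.
Cohesion term c·N_c·s_c = 18.7 × 40.4 × 1.3 = 982.12 kPa; surcharge term q·N_q = 21.7 × 27.7 = 601.09 kPa; self-weight term 0.5·γ·B·N_γ·s_γ = 0.5 × 9.79 × 2.64 × 26.5 × 0.6 = 205.47 kPa.
q_ult = 982.12 + 601.09 + 205.47 = 1788.7 kPa.
q_net = 1788.7 − 21.7 = 1767 kPa.
q_all(net) = 1767 / 2.5 = 706.79 kPa.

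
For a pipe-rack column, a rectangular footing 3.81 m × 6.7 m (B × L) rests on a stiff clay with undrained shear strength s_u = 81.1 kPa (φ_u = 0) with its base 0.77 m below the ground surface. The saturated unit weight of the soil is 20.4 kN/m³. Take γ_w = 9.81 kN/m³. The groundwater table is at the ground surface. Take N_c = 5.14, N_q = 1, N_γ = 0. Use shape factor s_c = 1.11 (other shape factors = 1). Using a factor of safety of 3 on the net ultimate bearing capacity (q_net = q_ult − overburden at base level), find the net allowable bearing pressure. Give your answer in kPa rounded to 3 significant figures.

q_all(net) ≈ 154 kPa

With the water table at the surface the whole profile is submerged: γ' = 20.4 − 9.81 = 10.59 kN/m³, so q = γ'·D_f = 8.1543 kPa.
q_ult = c·N_c·s_c + q·N_q
     = 81.1 × 5.14 × 1.11 + 8.1543 × 1
     = 462.71 + 8.1543 = 470.86 kPa.
q_net = 470.86 − 8.1543 = 462.71 kPa.
q_all(net) = 462.71 / 3 = 154.24 kPa.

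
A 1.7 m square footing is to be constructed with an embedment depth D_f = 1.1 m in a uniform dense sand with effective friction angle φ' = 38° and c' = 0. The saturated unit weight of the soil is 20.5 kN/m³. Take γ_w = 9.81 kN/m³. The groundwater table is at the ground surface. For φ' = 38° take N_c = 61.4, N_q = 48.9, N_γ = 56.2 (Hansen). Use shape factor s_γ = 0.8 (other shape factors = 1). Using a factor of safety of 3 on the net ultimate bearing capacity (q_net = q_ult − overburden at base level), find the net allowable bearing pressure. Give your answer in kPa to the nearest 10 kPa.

q_all(net) ≈ 320 kPa

Water table at ground surface, so effective unit weight γ' = 20.5 − 9.81 = 10.69 kN/m³ is used throughout; overburden q = 10.69 × 1.1 = 11.759 kPa; the same γ' applies in the ½γBN_γ term.
Surcharge term q·N_q = 11.759 × 48.9 = 575.02 kPa; self-weight term 0.5·γ·B·N_γ·s_γ = 0.5 × 10.69 × 1.7 × 56.2 × 0.8 = 408.53 kPa.
q_ult = 575.02 + 408.53 = 983.54 kPa.
q_net = 983.54 − 11.759 = 971.79 kPa.
q_all(net) = 971.79 / 3 = 323.93 kPa.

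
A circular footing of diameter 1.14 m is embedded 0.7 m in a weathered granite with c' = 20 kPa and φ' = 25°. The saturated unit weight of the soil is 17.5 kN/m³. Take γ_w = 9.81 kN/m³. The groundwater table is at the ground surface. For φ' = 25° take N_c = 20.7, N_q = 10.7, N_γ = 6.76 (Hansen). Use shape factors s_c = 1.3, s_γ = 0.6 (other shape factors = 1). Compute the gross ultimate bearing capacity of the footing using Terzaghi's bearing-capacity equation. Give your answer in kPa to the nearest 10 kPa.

q_ult ≈ 610 kPa

With the water table at the surface the whole profile is submerged: γ' = 17.5 − 9.81 = 7.69 kN/m³, so q = γ'·D_f = 5.383 kPa; the same γ' applies in the ½γBN_γ term.
q_ult = c·N_c·s_c + q·N_q + 0.5·γ·B·N_γ·s_γ
     = 20 × 20.7 × 1.3 + 5.383 × 10.7 + 0.5 × 7.69 × 1.14 × 6.76 × 0.6
     = 538.2 + 57.598 + 17.779 = 613.58 kPa.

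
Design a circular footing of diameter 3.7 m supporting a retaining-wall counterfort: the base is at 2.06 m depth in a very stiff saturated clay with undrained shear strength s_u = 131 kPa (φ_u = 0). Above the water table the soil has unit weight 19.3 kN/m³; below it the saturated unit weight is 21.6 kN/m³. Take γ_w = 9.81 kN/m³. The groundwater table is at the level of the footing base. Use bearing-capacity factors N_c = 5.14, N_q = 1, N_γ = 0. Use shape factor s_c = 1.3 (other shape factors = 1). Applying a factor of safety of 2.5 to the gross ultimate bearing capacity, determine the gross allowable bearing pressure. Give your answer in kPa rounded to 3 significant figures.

q = γ·D_f = 19.3 × 2.06 = 39.758 kPa.
c·N_c·s_c = 131 × 5.14 × 1.3 = 875.34 kPa
q·N_q = 39.758 × 1 = 39.758 kPa
q_ult = 875.34 + 39.758 = 915.1 kPa.
q_all = q_ult / FS = 915.1 / 2.5 = 366.04 kPa.

q_all ≈ 366 kPa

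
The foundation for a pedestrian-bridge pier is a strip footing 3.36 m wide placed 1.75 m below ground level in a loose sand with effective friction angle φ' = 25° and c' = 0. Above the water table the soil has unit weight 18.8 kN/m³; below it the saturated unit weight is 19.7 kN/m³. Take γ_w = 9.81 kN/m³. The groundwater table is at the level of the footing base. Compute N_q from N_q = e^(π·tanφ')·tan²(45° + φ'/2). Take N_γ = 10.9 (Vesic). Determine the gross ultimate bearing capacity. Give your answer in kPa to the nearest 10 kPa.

q_ult ≈ 530 kPa

tan25° = 0.4663, so N_q = e^(π×0.4663)·tan²(57.5°) = 4.327 × 2.464 = 10.66.
Effective surcharge at the founding depth q = γ·D_f = 18.8 × 1.75 = 32.9 kPa.
The water table coincides with the base, so in the self-weight term γ → γ' = 9.89 kN/m³.
q_ult = q·N_q + 0.5·γ·B·N_γ
     = 32.9 × 10.662 + 0.5 × 9.89 × 3.36 × 10.9
     = 350.78 + 181.11 = 531.89 kPa.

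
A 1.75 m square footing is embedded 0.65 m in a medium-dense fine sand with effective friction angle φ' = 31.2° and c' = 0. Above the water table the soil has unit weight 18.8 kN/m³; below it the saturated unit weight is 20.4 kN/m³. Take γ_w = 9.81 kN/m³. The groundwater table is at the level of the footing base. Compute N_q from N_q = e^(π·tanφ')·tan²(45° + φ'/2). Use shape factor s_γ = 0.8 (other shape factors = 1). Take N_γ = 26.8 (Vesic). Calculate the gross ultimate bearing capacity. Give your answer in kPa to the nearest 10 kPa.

q_ult ≈ 460 kPa

tan31.2° = 0.6056, so N_q = e^(π×0.6056)·tan²(60.6°) = 6.703 × 3.15 = 21.11.
Overburden at base level: q = 18.8 × 0.65 = 12.22 kPa.
Below the base the soil is submerged, so the ½γBN_γ term uses γ' = 20.4 − 9.81 = 10.59 kN/m³.
Surcharge term q·N_q = 12.22 × 21.113 = 258 kPa; self-weight term 0.5·γ·B·N_γ·s_γ = 0.5 × 10.59 × 1.75 × 26.8 × 0.8 = 198.67 kPa.
q_ult = 258 + 198.67 = 456.67 kPa.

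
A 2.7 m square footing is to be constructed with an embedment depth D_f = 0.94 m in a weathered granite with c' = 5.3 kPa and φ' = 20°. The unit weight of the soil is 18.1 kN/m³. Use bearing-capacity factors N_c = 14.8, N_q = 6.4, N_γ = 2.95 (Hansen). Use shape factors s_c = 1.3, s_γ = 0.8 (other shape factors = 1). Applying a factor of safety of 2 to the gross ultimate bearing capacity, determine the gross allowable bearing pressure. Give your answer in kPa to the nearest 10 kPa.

q = γ·D_f = 18.1 × 0.94 = 17.014 kPa.
c·N_c·s_c = 5.3 × 14.8 × 1.3 = 101.97 kPa
q·N_q = 17.014 × 6.4 = 108.89 kPa
0.5·γ·B·N_γ·s_γ = 0.5 × 18.1 × 2.7 × 2.95 × 0.8 = 57.667 kPa
q_ult = 101.97 + 108.89 + 57.667 = 268.53 kPa.
q_all = q_ult / FS = 268.53 / 2 = 134.26 kPa.

q_all ≈ 130 kPa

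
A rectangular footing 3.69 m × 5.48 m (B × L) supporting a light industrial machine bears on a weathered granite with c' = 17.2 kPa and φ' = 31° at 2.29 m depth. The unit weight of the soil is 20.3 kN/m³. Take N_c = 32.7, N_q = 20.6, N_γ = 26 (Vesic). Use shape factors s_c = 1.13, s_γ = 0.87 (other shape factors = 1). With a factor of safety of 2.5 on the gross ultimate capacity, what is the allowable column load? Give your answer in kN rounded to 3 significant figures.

P_all ≈ 19700 kN

Overburden at base level: q = 20.3 × 2.29 = 46.487 kPa.
Cohesion term c·N_c·s_c = 17.2 × 32.7 × 1.13 = 635.56 kPa; surcharge term q·N_q = 46.487 × 20.6 = 957.63 kPa; self-weight term 0.5·γ·B·N_γ·s_γ = 0.5 × 20.3 × 3.69 × 26 × 0.87 = 847.2 kPa.
q_ult = 635.56 + 957.63 + 847.2 = 2440.4 kPa.
Gross allowable pressure q_all = 2440.4 / 2.5 = 976.16 kPa.
Footing area = 20.2212 m², so allowable column load = 976.16 × 20.2212 = 19739 kN.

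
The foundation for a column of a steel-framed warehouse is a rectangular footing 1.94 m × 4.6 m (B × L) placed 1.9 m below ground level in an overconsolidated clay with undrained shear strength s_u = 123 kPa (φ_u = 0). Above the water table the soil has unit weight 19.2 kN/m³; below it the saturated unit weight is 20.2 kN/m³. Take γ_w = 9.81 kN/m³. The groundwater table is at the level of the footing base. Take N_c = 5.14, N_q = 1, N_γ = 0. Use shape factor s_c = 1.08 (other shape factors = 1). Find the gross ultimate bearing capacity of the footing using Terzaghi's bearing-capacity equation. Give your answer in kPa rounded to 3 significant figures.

q = γ·D_f = 19.2 × 1.9 = 36.48 kPa.
c·N_c·s_c = 123 × 5.14 × 1.08 = 682.8 kPa
q·N_q = 36.48 × 1 = 36.48 kPa
q_ult = 682.8 + 36.48 = 719.28 kPa.

q_ult ≈ 719 kPa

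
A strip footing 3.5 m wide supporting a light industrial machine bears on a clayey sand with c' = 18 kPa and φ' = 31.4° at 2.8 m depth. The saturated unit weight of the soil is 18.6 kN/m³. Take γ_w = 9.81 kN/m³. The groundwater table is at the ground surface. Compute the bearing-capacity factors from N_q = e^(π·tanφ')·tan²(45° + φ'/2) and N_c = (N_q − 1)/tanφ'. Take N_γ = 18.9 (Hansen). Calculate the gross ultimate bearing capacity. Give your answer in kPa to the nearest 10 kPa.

tan31.4° = 0.6104, so N_q = e^(π×0.6104)·tan²(60.7°) = 6.805 × 3.175 = 21.61.
N_c = (21.61 − 1)/tan31.4° = 33.76.
γ' = 18.6 − 9.81 = 8.79 kN/m³ (submerged throughout). q = 8.79 × 2.8 = 24.612 kPa; the same γ' applies in the ½γBN_γ term.
c·N_c = 18 × 33.762 = 607.72 kPa
q·N_q = 24.612 × 21.608 = 531.83 kPa
0.5·γ·B·N_γ = 0.5 × 8.79 × 3.5 × 18.9 = 290.73 kPa
q_ult = 607.72 + 531.83 + 290.73 = 1430.3 kPa.

q_ult ≈ 1430 kPa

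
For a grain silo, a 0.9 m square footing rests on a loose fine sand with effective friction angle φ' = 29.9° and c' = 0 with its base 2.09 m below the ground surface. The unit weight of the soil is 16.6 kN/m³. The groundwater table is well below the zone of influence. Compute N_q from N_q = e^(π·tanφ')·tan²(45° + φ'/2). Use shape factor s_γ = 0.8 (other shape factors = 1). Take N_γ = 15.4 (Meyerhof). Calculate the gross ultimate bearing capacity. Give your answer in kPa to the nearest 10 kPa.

q_ult ≈ 720 kPa

tan29.9° = 0.575, so N_q = e^(π×0.575)·tan²(59.95°) = 6.089 × 2.988 = 18.19.
Overburden at base level: q = 16.6 × 2.09 = 34.694 kPa.
Surcharge term q·N_q = 34.694 × 18.194 = 631.21 kPa; self-weight term 0.5·γ·B·N_γ·s_γ = 0.5 × 16.6 × 0.9 × 15.4 × 0.8 = 92.03 kPa.
q_ult = 631.21 + 92.03 = 723.25 kPa.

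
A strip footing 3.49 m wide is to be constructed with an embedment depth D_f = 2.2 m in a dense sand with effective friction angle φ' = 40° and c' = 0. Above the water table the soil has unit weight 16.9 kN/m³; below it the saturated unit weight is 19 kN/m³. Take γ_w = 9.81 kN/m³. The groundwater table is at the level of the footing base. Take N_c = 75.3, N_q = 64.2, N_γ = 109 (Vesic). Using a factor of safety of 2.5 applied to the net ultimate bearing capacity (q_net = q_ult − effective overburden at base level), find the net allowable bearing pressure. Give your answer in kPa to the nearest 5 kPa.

q_all(net) ≈ 1640 kPa

Overburden at base level: q = 16.9 × 2.2 = 37.18 kPa.
Below the base the soil is submerged, so the ½γBN_γ term uses γ' = 19 − 9.81 = 9.19 kN/m³.
Surcharge term q·N_q = 37.18 × 64.2 = 2387 kPa; self-weight term 0.5·γ·B·N_γ = 0.5 × 9.19 × 3.49 × 109 = 1748 kPa.
q_ult = 2387 + 1748 = 4134.9 kPa.
Net ultimate: q_net = 4134.9 − 37.18 = 4097.8 kPa.
q_all(net) = 4097.8 / 2.5 = 1639.1 kPa.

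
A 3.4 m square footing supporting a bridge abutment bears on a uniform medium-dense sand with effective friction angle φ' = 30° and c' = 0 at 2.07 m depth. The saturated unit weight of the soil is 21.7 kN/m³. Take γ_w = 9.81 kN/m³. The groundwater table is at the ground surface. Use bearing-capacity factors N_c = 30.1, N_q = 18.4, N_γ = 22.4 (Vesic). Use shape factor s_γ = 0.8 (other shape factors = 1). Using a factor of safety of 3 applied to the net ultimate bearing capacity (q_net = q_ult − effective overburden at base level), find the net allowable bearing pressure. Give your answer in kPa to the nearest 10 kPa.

q_all(net) ≈ 260 kPa

With the water table at the surface the whole profile is submerged: γ' = 21.7 − 9.81 = 11.89 kN/m³, so q = γ'·D_f = 24.612 kPa; the same γ' applies in the ½γBN_γ term.
q_ult = q·N_q + 0.5·γ·B·N_γ·s_γ
     = 24.612 × 18.4 + 0.5 × 11.89 × 3.4 × 22.4 × 0.8
     = 452.87 + 362.22 = 815.08 kPa.
Net ultimate: q_net = 815.08 − 24.612 = 790.47 kPa.
q_all(net) = 790.47 / 3 = 263.49 kPa.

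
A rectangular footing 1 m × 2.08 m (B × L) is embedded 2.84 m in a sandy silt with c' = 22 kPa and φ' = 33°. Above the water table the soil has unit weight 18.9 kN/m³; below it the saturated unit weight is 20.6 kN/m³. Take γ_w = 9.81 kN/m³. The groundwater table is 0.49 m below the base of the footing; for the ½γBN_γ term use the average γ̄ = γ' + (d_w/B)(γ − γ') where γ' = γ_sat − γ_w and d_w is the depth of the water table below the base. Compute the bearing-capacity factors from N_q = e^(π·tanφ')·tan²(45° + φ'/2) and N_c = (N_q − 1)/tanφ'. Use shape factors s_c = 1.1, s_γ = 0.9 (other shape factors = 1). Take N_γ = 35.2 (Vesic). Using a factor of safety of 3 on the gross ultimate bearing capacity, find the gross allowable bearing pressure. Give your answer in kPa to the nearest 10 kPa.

q_all ≈ 860 kPa

N_q = e^(π·tan33°)·tan²(61.5°) = 26.09; N_c = (N_q − 1)/tanφ' = 38.64.
q = γ·D_f = 18.9 × 2.84 = 53.676 kPa.
γ' = 10.79 kN/m³; averaging over the depth B below the base, γ̄ = γ' + (d_w/B)(γ − γ') = 14.764 kN/m³.
c·N_c·s_c = 22 × 38.638 × 1.1 = 935.05 kPa
q·N_q = 53.676 × 26.092 = 1400.5 kPa
0.5·γ·B·N_γ·s_γ = 0.5 × 14.764 × 1 × 35.2 × 0.9 = 233.86 kPa
q_ult = 935.05 + 1400.5 + 233.86 = 2569.4 kPa.
q_all = 2569.4 / 3 = 856.47 kPa.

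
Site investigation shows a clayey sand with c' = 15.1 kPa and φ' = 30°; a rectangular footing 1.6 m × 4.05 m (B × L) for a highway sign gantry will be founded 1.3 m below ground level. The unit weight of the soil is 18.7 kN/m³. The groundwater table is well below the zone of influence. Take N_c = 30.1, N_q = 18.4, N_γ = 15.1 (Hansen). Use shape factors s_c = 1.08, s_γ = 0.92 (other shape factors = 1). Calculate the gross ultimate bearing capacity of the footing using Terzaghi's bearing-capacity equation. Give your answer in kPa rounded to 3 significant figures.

q_ult ≈ 1150 kPa

Effective surcharge at the founding depth q = γ·D_f = 18.7 × 1.3 = 24.31 kPa.
q_ult = c·N_c·s_c + q·N_q + 0.5·γ·B·N_γ·s_γ
     = 15.1 × 30.1 × 1.08 + 24.31 × 18.4 + 0.5 × 18.7 × 1.6 × 15.1 × 0.92
     = 490.87 + 447.3 + 207.82 = 1146 kPa.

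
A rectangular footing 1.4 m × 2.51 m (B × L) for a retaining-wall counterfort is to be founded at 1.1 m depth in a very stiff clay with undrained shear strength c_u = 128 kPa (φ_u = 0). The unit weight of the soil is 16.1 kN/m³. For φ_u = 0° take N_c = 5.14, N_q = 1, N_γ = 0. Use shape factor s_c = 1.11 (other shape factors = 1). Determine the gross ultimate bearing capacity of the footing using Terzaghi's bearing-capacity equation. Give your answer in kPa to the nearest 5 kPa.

Effective surcharge at the founding depth q = γ·D_f = 16.1 × 1.1 = 17.71 kPa.
q_ult = c·N_c·s_c + q·N_q
     = 128 × 5.14 × 1.11 + 17.71 × 1
     = 730.29 + 17.71 = 748 kPa.

q_ult ≈ 750 kPa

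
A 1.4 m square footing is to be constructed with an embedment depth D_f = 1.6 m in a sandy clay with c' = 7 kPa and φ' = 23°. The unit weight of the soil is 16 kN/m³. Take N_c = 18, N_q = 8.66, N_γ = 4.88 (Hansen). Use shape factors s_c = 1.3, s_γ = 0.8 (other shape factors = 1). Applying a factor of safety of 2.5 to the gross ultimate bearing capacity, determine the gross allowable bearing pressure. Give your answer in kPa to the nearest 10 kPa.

Effective surcharge at the founding depth q = γ·D_f = 16 × 1.6 = 25.6 kPa.
q_ult = c·N_c·s_c + q·N_q + 0.5·γ·B·N_γ·s_γ
     = 7 × 18 × 1.3 + 25.6 × 8.66 + 0.5 × 16 × 1.4 × 4.88 × 0.8
     = 163.8 + 221.7 + 43.725 = 429.22 kPa.
q_all = q_ult / FS = 429.22 / 2.5 = 171.69 kPa.

q_all ≈ 170 kPa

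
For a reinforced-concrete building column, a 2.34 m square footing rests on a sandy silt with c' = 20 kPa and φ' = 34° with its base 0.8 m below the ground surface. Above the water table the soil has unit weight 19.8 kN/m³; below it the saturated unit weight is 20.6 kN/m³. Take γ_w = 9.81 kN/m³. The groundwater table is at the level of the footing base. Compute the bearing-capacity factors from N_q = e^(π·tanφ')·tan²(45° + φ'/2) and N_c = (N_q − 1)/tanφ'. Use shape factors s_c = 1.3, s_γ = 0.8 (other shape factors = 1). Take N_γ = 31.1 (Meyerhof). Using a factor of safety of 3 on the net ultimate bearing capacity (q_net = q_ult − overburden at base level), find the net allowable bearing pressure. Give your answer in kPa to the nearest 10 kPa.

q_all(net) ≈ 620 kPa

N_q = e^(π·tan34°)·tan²(62°) = 29.44; N_c = (N_q − 1)/tanφ' = 42.16.
Effective surcharge at the founding depth q = γ·D_f = 19.8 × 0.8 = 15.84 kPa.
The water table coincides with the base, so in the self-weight term γ → γ' = 10.79 kN/m³.
q_ult = c·N_c·s_c + q·N_q + 0.5·γ·B·N_γ·s_γ
     = 20 × 42.164 × 1.3 + 15.84 × 29.44 + 0.5 × 10.79 × 2.34 × 31.1 × 0.8
     = 1096.3 + 466.33 + 314.09 = 1876.7 kPa.
q_net = 1876.7 − 15.84 = 1860.8 kPa.
q_all(net) = 1860.8 / 3 = 620.28 kPa.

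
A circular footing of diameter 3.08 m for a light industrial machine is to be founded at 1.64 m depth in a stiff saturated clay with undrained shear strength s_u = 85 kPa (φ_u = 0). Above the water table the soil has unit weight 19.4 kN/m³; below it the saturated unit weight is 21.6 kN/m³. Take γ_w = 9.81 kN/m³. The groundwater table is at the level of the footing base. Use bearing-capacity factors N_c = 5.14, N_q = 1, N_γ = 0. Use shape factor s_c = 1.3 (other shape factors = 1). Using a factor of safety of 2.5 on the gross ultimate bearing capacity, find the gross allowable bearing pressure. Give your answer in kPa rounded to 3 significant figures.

q = γ·D_f = 19.4 × 1.64 = 31.816 kPa.
c·N_c·s_c = 85 × 5.14 × 1.3 = 567.97 kPa
q·N_q = 31.816 × 1 = 31.816 kPa
q_ult = 567.97 + 31.816 = 599.79 kPa.
q_all = 599.79 / 2.5 = 239.91 kPa.

q_all ≈ 240 kPa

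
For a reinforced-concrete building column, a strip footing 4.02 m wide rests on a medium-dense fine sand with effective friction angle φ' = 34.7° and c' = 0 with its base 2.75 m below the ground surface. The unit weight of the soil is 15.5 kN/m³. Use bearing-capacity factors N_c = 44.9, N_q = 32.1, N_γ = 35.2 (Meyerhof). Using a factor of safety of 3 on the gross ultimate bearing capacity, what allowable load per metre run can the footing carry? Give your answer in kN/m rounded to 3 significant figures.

≈ 3300 kN/m

Overburden at base level: q = 15.5 × 2.75 = 42.625 kPa.
Surcharge term q·N_q = 42.625 × 32.1 = 1368.3 kPa; self-weight term 0.5·γ·B·N_γ = 0.5 × 15.5 × 4.02 × 35.2 = 1096.7 kPa.
q_ult = 1368.3 + 1096.7 = 2464.9 kPa.
Gross allowable pressure q_all = 2464.9 / 3 = 821.64 kPa.
Allowable wall load = q_all × B = 821.64 × 4.02 = 3303 kN per metre run.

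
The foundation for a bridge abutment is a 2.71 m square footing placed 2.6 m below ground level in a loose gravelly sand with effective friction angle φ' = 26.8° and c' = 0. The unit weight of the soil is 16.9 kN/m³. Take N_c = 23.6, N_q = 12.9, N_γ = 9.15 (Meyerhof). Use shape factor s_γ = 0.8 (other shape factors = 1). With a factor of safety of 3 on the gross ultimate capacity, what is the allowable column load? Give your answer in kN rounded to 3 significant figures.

Overburden at base level: q = 16.9 × 2.6 = 43.94 kPa.
Surcharge term q·N_q = 43.94 × 12.9 = 566.83 kPa; self-weight term 0.5·γ·B·N_γ·s_γ = 0.5 × 16.9 × 2.71 × 9.15 × 0.8 = 167.62 kPa.
q_ult = 566.83 + 167.62 = 734.45 kPa.
Gross allowable pressure q_all = 734.45 / 3 = 244.82 kPa.
Footing area = 7.3441 m², so allowable column load = 244.82 × 7.3441 = 1798 kN.

P_all ≈ 1800 kN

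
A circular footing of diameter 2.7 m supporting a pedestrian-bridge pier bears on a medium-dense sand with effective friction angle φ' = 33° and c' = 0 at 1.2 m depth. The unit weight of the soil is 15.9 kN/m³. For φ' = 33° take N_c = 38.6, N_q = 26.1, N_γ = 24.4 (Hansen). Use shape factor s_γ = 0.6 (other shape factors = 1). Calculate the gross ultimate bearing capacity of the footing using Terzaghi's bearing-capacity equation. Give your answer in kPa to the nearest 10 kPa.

q_ult ≈ 810 kPa

Effective surcharge at the founding depth q = γ·D_f = 15.9 × 1.2 = 19.08 kPa.
q_ult = q·N_q + 0.5·γ·B·N_γ·s_γ
     = 19.08 × 26.1 + 0.5 × 15.9 × 2.7 × 24.4 × 0.6
     = 497.99 + 314.25 = 812.24 kPa.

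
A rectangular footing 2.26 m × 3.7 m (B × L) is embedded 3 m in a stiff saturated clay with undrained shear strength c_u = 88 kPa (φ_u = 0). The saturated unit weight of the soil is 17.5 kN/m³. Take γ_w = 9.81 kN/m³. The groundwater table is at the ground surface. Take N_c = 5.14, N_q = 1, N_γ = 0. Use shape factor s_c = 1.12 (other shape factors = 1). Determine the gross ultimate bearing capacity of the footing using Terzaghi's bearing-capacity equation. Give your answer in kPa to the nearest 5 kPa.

Water table at ground surface, so effective unit weight γ' = 17.5 − 9.81 = 7.69 kN/m³ is used throughout; overburden q = 7.69 × 3 = 23.07 kPa.
Cohesion term c·N_c·s_c = 88 × 5.14 × 1.12 = 506.6 kPa; surcharge term q·N_q = 23.07 × 1 = 23.07 kPa.
q_ult = 506.6 + 23.07 = 529.67 kPa.

q_ult ≈ 530 kPa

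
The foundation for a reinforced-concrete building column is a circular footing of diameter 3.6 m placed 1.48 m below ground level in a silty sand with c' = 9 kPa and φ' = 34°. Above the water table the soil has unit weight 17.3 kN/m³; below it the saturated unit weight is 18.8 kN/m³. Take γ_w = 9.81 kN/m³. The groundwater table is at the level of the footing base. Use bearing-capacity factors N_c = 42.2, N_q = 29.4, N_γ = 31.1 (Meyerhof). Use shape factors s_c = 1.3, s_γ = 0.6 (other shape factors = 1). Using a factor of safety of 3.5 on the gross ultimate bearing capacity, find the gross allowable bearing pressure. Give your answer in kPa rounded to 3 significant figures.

q_all ≈ 442 kPa

q = γ·D_f = 17.3 × 1.48 = 25.604 kPa.
For the ½γBN_γ term take γ' = 18.8 − 9.81 = 8.99 kN/m³ (soil below base is submerged).
c·N_c·s_c = 9 × 42.2 × 1.3 = 493.74 kPa
q·N_q = 25.604 × 29.4 = 752.76 kPa
0.5·γ·B·N_γ·s_γ = 0.5 × 8.99 × 3.6 × 31.1 × 0.6 = 301.96 kPa
q_ult = 493.74 + 752.76 + 301.96 = 1548.5 kPa.
q_all = 1548.5 / 3.5 = 442.42 kPa.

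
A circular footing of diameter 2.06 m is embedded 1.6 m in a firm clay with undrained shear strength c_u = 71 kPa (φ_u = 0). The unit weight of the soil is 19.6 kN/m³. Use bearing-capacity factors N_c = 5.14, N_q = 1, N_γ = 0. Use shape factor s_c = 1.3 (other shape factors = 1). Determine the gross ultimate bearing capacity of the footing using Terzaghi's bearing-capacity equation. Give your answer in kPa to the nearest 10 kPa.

q_ult ≈ 510 kPa

q = γ·D_f = 19.6 × 1.6 = 31.36 kPa.
c·N_c·s_c = 71 × 5.14 × 1.3 = 474.42 kPa
q·N_q = 31.36 × 1 = 31.36 kPa
q_ult = 474.42 + 31.36 = 505.78 kPa.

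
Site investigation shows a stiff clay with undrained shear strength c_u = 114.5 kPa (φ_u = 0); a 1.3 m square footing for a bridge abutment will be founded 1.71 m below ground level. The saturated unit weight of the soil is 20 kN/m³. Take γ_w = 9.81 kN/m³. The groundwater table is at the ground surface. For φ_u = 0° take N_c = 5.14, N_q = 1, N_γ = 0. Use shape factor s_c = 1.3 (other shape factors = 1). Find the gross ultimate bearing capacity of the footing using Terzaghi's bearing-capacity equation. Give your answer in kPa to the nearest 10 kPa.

q_ult ≈ 780 kPa

Water table at ground surface, so effective unit weight γ' = 20 − 9.81 = 10.19 kN/m³ is used throughout; overburden q = 10.19 × 1.71 = 17.425 kPa.
Cohesion term c·N_c·s_c = 114.5 × 5.14 × 1.3 = 765.09 kPa; surcharge term q·N_q = 17.425 × 1 = 17.425 kPa.
q_ult = 765.09 + 17.425 = 782.51 kPa.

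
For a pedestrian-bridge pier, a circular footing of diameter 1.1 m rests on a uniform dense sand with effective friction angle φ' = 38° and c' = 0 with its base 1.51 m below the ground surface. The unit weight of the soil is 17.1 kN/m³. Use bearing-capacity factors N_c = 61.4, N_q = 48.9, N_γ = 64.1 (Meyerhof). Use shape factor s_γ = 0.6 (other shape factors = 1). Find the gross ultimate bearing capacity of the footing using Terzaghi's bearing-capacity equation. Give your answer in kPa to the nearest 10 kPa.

q_ult ≈ 1620 kPa

q = γ·D_f = 17.1 × 1.51 = 25.821 kPa.
q·N_q = 25.821 × 48.9 = 1262.6 kPa
0.5·γ·B·N_γ·s_γ = 0.5 × 17.1 × 1.1 × 64.1 × 0.6 = 361.72 kPa
q_ult = 1262.6 + 361.72 = 1624.4 kPa.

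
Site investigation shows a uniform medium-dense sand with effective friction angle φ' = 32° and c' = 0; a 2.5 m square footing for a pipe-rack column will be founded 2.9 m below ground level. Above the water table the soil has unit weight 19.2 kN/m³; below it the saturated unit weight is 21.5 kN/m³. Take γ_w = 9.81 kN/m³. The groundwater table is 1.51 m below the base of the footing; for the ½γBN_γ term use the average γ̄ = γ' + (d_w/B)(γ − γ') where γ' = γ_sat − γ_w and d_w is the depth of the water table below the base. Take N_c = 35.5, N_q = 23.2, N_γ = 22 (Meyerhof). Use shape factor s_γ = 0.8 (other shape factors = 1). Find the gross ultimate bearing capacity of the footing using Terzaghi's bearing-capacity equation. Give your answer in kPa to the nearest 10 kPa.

q_ult ≈ 1650 kPa

q = γ·D_f = 19.2 × 2.9 = 55.68 kPa.
γ' = 11.69 kN/m³; averaging over the depth B below the base, γ̄ = γ' + (d_w/B)(γ − γ') = 16.226 kN/m³.
q·N_q = 55.68 × 23.2 = 1291.8 kPa
0.5·γ·B·N_γ·s_γ = 0.5 × 16.226 × 2.5 × 22 × 0.8 = 356.97 kPa
q_ult = 1291.8 + 356.97 = 1648.7 kPa.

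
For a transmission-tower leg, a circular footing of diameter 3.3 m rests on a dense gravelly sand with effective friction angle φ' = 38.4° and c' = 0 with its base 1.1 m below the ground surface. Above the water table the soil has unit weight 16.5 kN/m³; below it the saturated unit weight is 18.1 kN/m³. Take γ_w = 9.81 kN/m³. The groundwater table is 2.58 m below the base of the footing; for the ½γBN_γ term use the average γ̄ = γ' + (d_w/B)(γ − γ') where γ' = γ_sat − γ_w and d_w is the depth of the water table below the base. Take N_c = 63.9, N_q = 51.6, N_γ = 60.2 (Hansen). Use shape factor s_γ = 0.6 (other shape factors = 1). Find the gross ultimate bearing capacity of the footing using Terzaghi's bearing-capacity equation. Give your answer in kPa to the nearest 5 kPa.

Effective surcharge at the founding depth q = γ·D_f = 16.5 × 1.1 = 18.15 kPa.
With d_w = 2.58 m < B, γ̄ = 8.29 + (2.58/3.3) × (16.5 − 8.29) = 14.709 kN/m³.
q_ult = q·N_q + 0.5·γ·B·N_γ·s_γ
     = 18.15 × 51.6 + 0.5 × 14.709 × 3.3 × 60.2 × 0.6
     = 936.54 + 876.61 = 1813.2 kPa.

q_ult ≈ 1815 kPa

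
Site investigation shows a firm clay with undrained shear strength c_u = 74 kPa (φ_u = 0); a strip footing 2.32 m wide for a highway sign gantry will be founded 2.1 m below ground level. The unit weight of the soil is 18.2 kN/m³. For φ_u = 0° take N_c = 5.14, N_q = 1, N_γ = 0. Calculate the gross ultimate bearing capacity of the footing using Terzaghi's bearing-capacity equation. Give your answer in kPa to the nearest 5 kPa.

q_ult ≈ 420 kPa

Effective surcharge at the founding depth q = γ·D_f = 18.2 × 2.1 = 38.22 kPa.
q_ult = c·N_c + q·N_q
     = 74 × 5.14 + 38.22 × 1
     = 380.36 + 38.22 = 418.58 kPa.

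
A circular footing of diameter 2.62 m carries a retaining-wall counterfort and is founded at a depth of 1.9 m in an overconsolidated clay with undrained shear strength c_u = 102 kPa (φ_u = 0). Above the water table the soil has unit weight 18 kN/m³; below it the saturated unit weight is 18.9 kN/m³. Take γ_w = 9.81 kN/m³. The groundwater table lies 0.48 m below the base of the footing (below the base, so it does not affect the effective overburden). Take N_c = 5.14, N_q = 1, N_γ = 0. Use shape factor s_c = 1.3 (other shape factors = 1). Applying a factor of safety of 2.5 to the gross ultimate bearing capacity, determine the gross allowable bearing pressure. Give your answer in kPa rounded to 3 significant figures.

q_all ≈ 286 kPa

Overburden at base level: q = 18 × 1.9 = 34.2 kPa.
Cohesion term c·N_c·s_c = 102 × 5.14 × 1.3 = 681.56 kPa; surcharge term q·N_q = 34.2 × 1 = 34.2 kPa.
q_ult = 681.56 + 34.2 = 715.76 kPa.
q_all = q_ult / FS = 715.76 / 2.5 = 286.31 kPa.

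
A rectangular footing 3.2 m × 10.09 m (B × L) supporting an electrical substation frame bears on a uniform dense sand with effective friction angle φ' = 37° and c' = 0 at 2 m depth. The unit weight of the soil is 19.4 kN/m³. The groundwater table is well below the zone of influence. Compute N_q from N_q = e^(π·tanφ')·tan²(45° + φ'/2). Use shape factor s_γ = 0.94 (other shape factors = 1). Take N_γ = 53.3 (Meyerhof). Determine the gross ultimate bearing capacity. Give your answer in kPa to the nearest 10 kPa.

q_ult ≈ 3220 kPa

tan37° = 0.7536, so N_q = e^(π×0.7536)·tan²(63.5°) = 10.669 × 4.023 = 42.92.
Effective surcharge at the founding depth q = γ·D_f = 19.4 × 2 = 38.8 kPa.
q_ult = q·N_q + 0.5·γ·B·N_γ·s_γ
     = 38.8 × 42.92 + 0.5 × 19.4 × 3.2 × 53.3 × 0.94
     = 1665.3 + 1555.2 = 3220.5 kPa.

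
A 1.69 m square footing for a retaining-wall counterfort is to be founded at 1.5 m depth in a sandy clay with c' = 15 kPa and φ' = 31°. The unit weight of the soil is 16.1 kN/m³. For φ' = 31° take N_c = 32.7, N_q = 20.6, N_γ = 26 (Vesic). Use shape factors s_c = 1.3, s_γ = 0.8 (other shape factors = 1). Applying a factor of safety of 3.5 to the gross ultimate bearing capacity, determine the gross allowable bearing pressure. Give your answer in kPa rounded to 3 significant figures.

Effective surcharge at the founding depth q = γ·D_f = 16.1 × 1.5 = 24.15 kPa.
q_ult = c·N_c·s_c + q·N_q + 0.5·γ·B·N_γ·s_γ
     = 15 × 32.7 × 1.3 + 24.15 × 20.6 + 0.5 × 16.1 × 1.69 × 26 × 0.8
     = 637.65 + 497.49 + 282.97 = 1418.1 kPa.
q_all = q_ult / FS = 1418.1 / 3.5 = 405.18 kPa.

q_all ≈ 405 kPa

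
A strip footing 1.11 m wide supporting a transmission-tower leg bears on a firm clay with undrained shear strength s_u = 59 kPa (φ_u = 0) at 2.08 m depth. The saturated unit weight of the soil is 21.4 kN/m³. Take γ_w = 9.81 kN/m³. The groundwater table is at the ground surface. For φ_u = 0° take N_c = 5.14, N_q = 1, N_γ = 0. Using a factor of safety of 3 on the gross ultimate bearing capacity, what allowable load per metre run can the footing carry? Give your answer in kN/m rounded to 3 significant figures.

γ' = 21.4 − 9.81 = 11.59 kN/m³ (submerged throughout). q = 11.59 × 2.08 = 24.107 kPa.
c·N_c = 59 × 5.14 = 303.26 kPa
q·N_q = 24.107 × 1 = 24.107 kPa
q_ult = 303.26 + 24.107 = 327.37 kPa.
Gross allowable pressure q_all = 327.37 / 3 = 109.12 kPa.
Allowable wall load = q_all × B = 109.12 × 1.11 = 121.13 kN per metre run.

≈ 121 kN/m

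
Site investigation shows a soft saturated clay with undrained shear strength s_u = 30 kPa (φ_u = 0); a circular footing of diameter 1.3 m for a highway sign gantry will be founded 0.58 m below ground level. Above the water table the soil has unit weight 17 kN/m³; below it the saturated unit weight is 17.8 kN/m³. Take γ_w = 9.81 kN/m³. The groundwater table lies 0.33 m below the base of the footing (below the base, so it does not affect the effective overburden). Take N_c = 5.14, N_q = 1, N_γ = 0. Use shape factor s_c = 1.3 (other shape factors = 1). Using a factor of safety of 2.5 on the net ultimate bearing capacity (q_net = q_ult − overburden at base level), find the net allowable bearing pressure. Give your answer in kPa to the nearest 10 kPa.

q_all(net) ≈ 80 kPa

Overburden at base level: q = 17 × 0.58 = 9.86 kPa.
Cohesion term c·N_c·s_c = 30 × 5.14 × 1.3 = 200.46 kPa; surcharge term q·N_q = 9.86 × 1 = 9.86 kPa.
q_ult = 200.46 + 9.86 = 210.32 kPa.
q_net = 210.32 − 9.86 = 200.46 kPa.
q_all(net) = 200.46 / 2.5 = 80.184 kPa.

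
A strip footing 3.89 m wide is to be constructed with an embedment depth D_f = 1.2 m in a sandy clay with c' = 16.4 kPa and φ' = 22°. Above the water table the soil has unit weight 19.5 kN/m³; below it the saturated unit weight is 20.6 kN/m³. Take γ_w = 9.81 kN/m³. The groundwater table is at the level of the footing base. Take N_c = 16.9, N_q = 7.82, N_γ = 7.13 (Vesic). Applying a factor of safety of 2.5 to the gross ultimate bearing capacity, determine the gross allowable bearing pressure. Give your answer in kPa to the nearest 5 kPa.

q_all ≈ 245 kPa

Effective surcharge at the founding depth q = γ·D_f = 19.5 × 1.2 = 23.4 kPa.
The water table coincides with the base, so in the self-weight term γ → γ' = 10.79 kN/m³.
q_ult = c·N_c + q·N_q + 0.5·γ·B·N_γ
     = 16.4 × 16.9 + 23.4 × 7.82 + 0.5 × 10.79 × 3.89 × 7.13
     = 277.16 + 182.99 + 149.63 = 609.78 kPa.
q_all = q_ult / FS = 609.78 / 2.5 = 243.91 kPa.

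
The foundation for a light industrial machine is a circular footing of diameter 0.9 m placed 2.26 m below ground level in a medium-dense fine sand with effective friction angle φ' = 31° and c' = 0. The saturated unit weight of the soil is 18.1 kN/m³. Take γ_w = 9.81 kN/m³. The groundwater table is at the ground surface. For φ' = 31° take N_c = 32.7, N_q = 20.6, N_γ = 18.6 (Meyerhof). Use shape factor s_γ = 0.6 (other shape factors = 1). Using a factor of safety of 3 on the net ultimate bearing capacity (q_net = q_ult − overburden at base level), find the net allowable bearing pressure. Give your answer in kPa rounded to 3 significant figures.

With the water table at the surface the whole profile is submerged: γ' = 18.1 − 9.81 = 8.29 kN/m³, so q = γ'·D_f = 18.735 kPa; the same γ' applies in the ½γBN_γ term.
q_ult = q·N_q + 0.5·γ·B·N_γ·s_γ
     = 18.735 × 20.6 + 0.5 × 8.29 × 0.9 × 18.6 × 0.6
     = 385.95 + 41.632 = 427.58 kPa.
q_net = 427.58 − 18.735 = 408.85 kPa.
q_all(net) = 408.85 / 3 = 136.28 kPa.

q_all(net) ≈ 136 kPa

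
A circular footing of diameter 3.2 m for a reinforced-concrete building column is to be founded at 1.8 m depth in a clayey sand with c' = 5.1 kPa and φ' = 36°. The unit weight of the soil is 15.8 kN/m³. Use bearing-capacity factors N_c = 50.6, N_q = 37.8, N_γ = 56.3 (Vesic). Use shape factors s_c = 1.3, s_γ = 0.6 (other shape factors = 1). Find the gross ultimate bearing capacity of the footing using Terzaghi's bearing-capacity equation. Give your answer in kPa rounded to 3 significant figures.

q_ult ≈ 2260 kPa

Overburden at base level: q = 15.8 × 1.8 = 28.44 kPa.
Cohesion term c·N_c·s_c = 5.1 × 50.6 × 1.3 = 335.48 kPa; surcharge term q·N_q = 28.44 × 37.8 = 1075 kPa; self-weight term 0.5·γ·B·N_γ·s_γ = 0.5 × 15.8 × 3.2 × 56.3 × 0.6 = 853.96 kPa.
q_ult = 335.48 + 1075 + 853.96 = 2264.5 kPa.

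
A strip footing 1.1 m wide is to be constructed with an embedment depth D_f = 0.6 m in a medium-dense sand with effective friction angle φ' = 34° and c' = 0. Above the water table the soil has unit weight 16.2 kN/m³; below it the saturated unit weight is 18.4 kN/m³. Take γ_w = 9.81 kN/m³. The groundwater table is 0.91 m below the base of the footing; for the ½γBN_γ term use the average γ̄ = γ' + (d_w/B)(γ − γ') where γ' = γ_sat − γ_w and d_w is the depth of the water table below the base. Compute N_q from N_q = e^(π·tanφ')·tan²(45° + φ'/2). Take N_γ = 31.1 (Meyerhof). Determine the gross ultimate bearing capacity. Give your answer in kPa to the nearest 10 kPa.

tan34° = 0.6745, so N_q = e^(π×0.6745)·tan²(62°) = 8.323 × 3.537 = 29.44.
Effective surcharge at the founding depth q = γ·D_f = 16.2 × 0.6 = 9.72 kPa.
With d_w = 0.91 m < B, γ̄ = 8.59 + (0.91/1.1) × (16.2 − 8.59) = 14.886 kN/m³.
q_ult = q·N_q + 0.5·γ·B·N_γ
     = 9.72 × 29.44 + 0.5 × 14.886 × 1.1 × 31.1
     = 286.15 + 254.62 = 540.77 kPa.

q_ult ≈ 540 kPa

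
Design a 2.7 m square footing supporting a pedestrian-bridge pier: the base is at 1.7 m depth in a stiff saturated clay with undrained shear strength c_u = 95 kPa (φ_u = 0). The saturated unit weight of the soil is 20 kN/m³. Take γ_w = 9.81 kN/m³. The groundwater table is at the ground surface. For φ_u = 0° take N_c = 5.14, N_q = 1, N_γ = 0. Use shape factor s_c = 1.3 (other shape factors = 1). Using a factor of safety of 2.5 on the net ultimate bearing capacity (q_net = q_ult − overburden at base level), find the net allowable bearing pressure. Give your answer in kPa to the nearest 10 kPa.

q_all(net) ≈ 250 kPa

With the water table at the surface the whole profile is submerged: γ' = 20 − 9.81 = 10.19 kN/m³, so q = γ'·D_f = 17.323 kPa.
q_ult = c·N_c·s_c + q·N_q
     = 95 × 5.14 × 1.3 + 17.323 × 1
     = 634.79 + 17.323 = 652.11 kPa.
q_net = 652.11 − 17.323 = 634.79 kPa.
q_all(net) = 634.79 / 2.5 = 253.92 kPa.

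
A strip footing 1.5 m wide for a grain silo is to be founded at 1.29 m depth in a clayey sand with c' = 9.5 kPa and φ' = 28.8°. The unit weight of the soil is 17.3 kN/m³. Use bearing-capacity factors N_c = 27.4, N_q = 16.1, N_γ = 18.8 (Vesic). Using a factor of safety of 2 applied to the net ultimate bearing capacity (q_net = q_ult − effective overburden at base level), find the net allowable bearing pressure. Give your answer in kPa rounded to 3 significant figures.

Effective surcharge at the founding depth q = γ·D_f = 17.3 × 1.29 = 22.317 kPa.
q_ult = c·N_c + q·N_q + 0.5·γ·B·N_γ
     = 9.5 × 27.4 + 22.317 × 16.1 + 0.5 × 17.3 × 1.5 × 18.8
     = 260.3 + 359.3 + 243.93 = 863.53 kPa.
Net ultimate: q_net = 863.53 − 22.317 = 841.22 kPa.
q_all(net) = 841.22 / 2 = 420.61 kPa.

q_all(net) ≈ 421 kPa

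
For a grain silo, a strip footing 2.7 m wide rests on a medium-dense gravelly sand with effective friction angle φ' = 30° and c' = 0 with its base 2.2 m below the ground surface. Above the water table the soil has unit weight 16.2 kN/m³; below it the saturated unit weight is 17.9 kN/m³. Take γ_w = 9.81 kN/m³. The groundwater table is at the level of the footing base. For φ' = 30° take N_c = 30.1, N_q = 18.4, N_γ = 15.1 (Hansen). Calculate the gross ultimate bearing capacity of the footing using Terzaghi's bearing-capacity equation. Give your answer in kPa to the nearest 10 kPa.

q_ult ≈ 820 kPa

Overburden at base level: q = 16.2 × 2.2 = 35.64 kPa.
Below the base the soil is submerged, so the ½γBN_γ term uses γ' = 17.9 − 9.81 = 8.09 kN/m³.
Surcharge term q·N_q = 35.64 × 18.4 = 655.78 kPa; self-weight term 0.5·γ·B·N_γ = 0.5 × 8.09 × 2.7 × 15.1 = 164.91 kPa.
q_ult = 655.78 + 164.91 = 820.69 kPa.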